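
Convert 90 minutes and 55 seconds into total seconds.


Minutes: 90
Seconds: 55
Convert minutes to seconds: 90 x 60 = 5400
Add remaining seconds: 5400 + 55 = 5455

5455


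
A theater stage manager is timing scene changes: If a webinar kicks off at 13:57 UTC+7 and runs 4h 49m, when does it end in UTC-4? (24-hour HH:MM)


Start: 13:57 in UTC+7
Step 1 - add duration:
  minutes: 57 + 49 = 106 (carry 1h)
  hours: 13 + 4 + 1 = 18
  end in UTC+7: 18:46
Step 2 - convert UTC+7 -> UTC-4:
  offset difference: -4 - (7) = -11 hours
  18 + (-11) = 7 -> mod 24 = 7
Result: 07:46 in UTC-4

07:46


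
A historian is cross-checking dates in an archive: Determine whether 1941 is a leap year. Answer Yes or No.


Year: 1941
Divisible by 4? 1941 / 4 = 485.25 -> No
Not divisible by 4, so NOT a leap year

No


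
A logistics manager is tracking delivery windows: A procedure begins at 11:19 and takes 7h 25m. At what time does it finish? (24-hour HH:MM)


Start time: 11:19
Adding: 7 hours 25 minutes
Minutes: 19 + 25 = 44
Hours: 11 + 7 + 0 = 18
Result: 18:44

18:44


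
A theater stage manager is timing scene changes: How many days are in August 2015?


Month: August
Year: 2015
August is a 31-day month
Total: 31 days

31


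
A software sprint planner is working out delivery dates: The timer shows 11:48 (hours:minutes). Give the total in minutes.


Hours: 11
Minutes: 48
Convert hours to minutes: 11 x 60 = 660
Add remaining minutes: 660 + 48 = 708

708


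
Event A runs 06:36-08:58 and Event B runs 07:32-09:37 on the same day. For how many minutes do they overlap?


Interval A: [396, 538] minutes from midnight
Interval B: [452, 577] minutes from midnight
Overlap start = max(396, 452) = 452
Overlap end = min(538, 577) = 538
Overlap = 538 - 452 = 86 minutes

86


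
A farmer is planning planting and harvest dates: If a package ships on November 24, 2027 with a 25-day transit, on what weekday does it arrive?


Start: 2027-11-24 (Wednesday)
Step 1 - find target date: add 25 days
  2027-11-24 + 25 days = 2027-12-19
Step 2 - day of week:
  25 mod 7 = 4
  Wednesday + 4 days -> Sunday
Result: Sunday (2027-12-19)

Sunday


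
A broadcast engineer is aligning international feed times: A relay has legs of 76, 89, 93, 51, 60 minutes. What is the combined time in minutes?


Durations: 76, 89, 93, 51, 60
Running sum: 76
+ 89 = 165
+ 93 = 258
+ 51 = 309
+ 60 = 369
Total duration: 369 minutes
That is 6 hours and 9 minutes

369


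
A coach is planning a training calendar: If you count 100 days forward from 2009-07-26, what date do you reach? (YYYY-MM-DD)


Start: 2009-07-26
Adding 100 days
Days remaining in July: 5
After July: 95 days still to add
August 2009: 31 days, 64 remaining
September 2009: 30 days, 34 remaining
October 2009: 31 days, 3 remaining
November 2009 has 30 days, need 3
Result: 2009-11-03

2009-11-03


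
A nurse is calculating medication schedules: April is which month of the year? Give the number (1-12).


Calendar month order:
3. March
4. April <--
5. May
April is month number 4

4


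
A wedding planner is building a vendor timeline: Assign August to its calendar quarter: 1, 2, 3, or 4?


Month: August (month 8)
Q1: January-March (months 1-3)
Q2: April-June (months 4-6)
Q3: July-September (months 7-9)
Q4: October-December (months 10-12)
Month 8 falls in Q3

3


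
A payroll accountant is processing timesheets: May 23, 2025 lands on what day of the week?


Date: 2025-05-23
January 1, 2025 is a Wednesday
Day of year: 143
Offset from Jan 1: 142 days
142 mod 7 = 2
Result: Friday

Friday


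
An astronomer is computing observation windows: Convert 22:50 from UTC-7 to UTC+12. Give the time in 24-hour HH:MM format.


Local time: 22:50 at UTC-7 (offset -7h)
Target zone: UTC+12 (offset 12h)
Difference: 12 - (-7) = 19 hours
Calculation: 22 + (19) = 41
Wraparound: (41) mod 24 = 17
Result: 17:50

17:50


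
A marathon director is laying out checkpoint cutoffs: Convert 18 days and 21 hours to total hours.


Days: 18
Extra hours: 21
Hours per day: 24
Days to hours: 18 x 24 = 432
Total: 432 + 21 = 453

453


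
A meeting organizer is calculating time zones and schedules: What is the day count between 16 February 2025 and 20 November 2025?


Start date: 2025-02-16
End date: 2025-11-20
Feb 2025: +13 days
Mar 2025: +31 days
Apr 2025: +30 days
... (7 more months)
Total: 277 days

277


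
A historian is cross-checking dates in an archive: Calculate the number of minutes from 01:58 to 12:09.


Start time: 01:58 = 118 minutes from midnight
End time: 12:09 = 729 minutes from midnight
Difference: 729 - 118 = 611 minutes
That is 10 hours and 11 minutes

611


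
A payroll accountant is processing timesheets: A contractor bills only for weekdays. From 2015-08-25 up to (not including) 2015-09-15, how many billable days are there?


Start: 2015-08-25 (Tuesday)
End (exclusive): 2015-09-15 (Tuesday)
Total calendar days: 21
Full weeks: 21 // 7 = 3 -> 15 weekdays
Remaining 0 days starting on Tuesday:
Total business days: 15 + 0 = 15

15


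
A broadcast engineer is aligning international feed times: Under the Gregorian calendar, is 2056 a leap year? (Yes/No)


Year: 2056
Divisible by 4? 2056 / 4 = 514.0 -> Yes
Divisible by 100? 2056 / 100 = 20.56 -> No
Divisible by 4 but not 100, so it IS a leap year

Yes


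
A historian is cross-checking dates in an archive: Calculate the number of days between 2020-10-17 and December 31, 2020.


Start: October 17, 2020
End: December 31, 2020
Days left in October: 14
November: 30
December: 31
Sum of remaining months: 61
Total: 14 + 61 = 75

75


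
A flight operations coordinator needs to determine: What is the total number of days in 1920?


Year: 1920
Check leap year rules:
Divisible by 4? Yes
Divisible by 100? No
1920 is a leap year
Days: 366

366


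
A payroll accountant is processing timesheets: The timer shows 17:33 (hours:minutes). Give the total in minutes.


Hours: 17
Minutes: 33
Convert hours to minutes: 17 x 60 = 1020
Add remaining minutes: 1020 + 33 = 1053

1053


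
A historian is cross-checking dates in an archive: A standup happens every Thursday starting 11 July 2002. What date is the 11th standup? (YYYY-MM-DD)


First occurrence: 2002-07-11 (occurrence 1)
Each occurrence is 7 days after the previous.
Occurrence 11 is 10 weeks after the first.
10 weeks = 70 days
2002-07-11 + 70 days = 2002-09-19

2002-09-19


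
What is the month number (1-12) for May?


Calendar month order:
4. April
5. May <--
6. June
May is month number 5

5


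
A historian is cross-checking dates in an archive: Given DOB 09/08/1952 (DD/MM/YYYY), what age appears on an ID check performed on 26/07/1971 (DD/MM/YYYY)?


Birth: 1952-08-09
Reference: 1971-07-26
Year difference: 1971 - 1952 = 19
Has birthday (08-09) occurred by 07-26? No
Birthday not yet reached this year -> subtract 1
Age in full years: 18

18


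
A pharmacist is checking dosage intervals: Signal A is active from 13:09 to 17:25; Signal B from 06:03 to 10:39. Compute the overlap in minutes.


Interval A: [789, 1045] minutes from midnight
Interval B: [363, 639] minutes from midnight
Overlap start = max(789, 363) = 789
Overlap end = min(1045, 639) = 639
End <= start, so the intervals do not overlap: 0 minutes

0


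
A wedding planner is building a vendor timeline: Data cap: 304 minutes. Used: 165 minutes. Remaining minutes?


Total budget: 304 minutes
Time used: 165 minutes
Remaining: 304 - 165 = 139 minutes
Percent used: 54.3%
Percent remaining: 45.7%

139


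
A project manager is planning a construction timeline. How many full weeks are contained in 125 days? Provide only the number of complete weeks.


Total days: 125
Days per week: 7
Division: 125 / 7 = 17 remainder 6
Complete weeks: 17
Remaining days: 6

17


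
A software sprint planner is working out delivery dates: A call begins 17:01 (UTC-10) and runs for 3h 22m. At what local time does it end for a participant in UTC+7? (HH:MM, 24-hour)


Start: 17:01 in UTC-10
Step 1 - add duration:
  minutes: 1 + 22 = 23
  hours: 17 + 3 + 0 = 20
  end in UTC-10: 20:23
Step 2 - convert UTC-10 -> UTC+7:
  offset difference: 7 - (-10) = 17 hours
  20 + (17) = 37 -> mod 24 = 13
Result: 13:23 in UTC+7

13:23


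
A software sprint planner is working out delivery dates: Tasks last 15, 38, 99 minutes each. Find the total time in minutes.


Durations: 15, 38, 99
Running sum: 15
+ 38 = 53
+ 99 = 152
Total duration: 152 minutes
That is 2 hours and 32 minutes

152


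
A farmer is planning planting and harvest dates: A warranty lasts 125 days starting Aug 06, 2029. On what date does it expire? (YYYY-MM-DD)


Start: 2029-08-06
Adding 125 days
Days remaining in August: 25
After August: 100 days still to add
September 2029: 30 days, 70 remaining
October 2029: 31 days, 39 remaining
November 2029: 30 days, 9 remaining
December 2029 has 31 days, need 9
Result: 2029-12-09

2029-12-09


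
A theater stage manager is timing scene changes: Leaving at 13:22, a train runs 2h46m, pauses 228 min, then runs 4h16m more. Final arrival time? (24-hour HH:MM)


Depart: 13:22
Leg 1: +166 min -> 16:08
Layover: +228 min -> 19:56
Leg 2: +256 min -> 00:12
Total travel: 650 minutes = 10h 50m
Arrival: 00:12

00:12


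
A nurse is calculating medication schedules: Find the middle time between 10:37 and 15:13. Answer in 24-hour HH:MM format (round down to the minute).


Start time: 10:37 = 637 minutes from midnight
End time: 15:13 = 913 minutes from midnight
Sum: 637 + 913 = 1550
Midpoint: 1550 / 2 = 775 minutes
Convert: 775 / 60 = 12 hours, 55 minutes
Result: 12:55

12:55


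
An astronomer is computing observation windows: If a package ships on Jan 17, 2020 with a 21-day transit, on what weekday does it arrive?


Start: 2020-01-17 (Friday)
Step 1 - find target date: add 21 days
  2020-01-17 + 21 days = 2020-02-07
Step 2 - day of week:
  21 mod 7 = 0
  Friday + 0 days -> Friday
Result: Friday (2020-02-07)

Friday


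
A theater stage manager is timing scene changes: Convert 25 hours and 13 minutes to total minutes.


Hours: 25
Extra minutes: 13
Minutes per hour: 60
Hours to minutes: 25 x 60 = 1500
Total: 1500 + 13 = 1513

1513


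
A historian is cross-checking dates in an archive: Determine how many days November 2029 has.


Month: November
Year: 2029
November is a 30-day month
Total: 30 days

30


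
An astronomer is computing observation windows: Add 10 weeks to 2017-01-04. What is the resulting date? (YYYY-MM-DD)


Start: 2017-01-04
Weeks to add: 10
Convert to days: 10 x 7 = 70 days
Add 70 days to 2017-01-04
Result: 2017-03-15

2017-03-15


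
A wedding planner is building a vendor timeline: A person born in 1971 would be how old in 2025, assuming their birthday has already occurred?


Birth year: 1971
Current year: 2025
Age = current year - birth year
Age = 2025 - 1971 = 54

54


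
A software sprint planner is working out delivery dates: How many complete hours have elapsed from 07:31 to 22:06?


Start: 07:31
End: 22:06
Hour difference: 22 - 7 = 15 hours
Minute difference: 6 - 31 = -25 minutes
Total minutes: 875
Complete hours: 875 / 60 = 14 (remainder 35)

14


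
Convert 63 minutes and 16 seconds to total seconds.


Minutes: 63
Extra seconds: 16
Seconds per minute: 60
Minutes to seconds: 63 x 60 = 3780
Total: 3780 + 16 = 3796

3796


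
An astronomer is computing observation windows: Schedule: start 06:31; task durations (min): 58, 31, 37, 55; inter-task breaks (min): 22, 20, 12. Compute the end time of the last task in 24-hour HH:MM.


Start: 06:31 = 391 min from midnight
  after task 1 (58 min): 07:29
  after break (22 min): 07:51
  after task 2 (31 min): 08:22
  after break (20 min): 08:42
  after task 3 (37 min): 09:19
  after break (12 min): 09:31
  after task 4 (55 min): 10:26
Total elapsed: 235 minutes
End time: 10:26

10:26


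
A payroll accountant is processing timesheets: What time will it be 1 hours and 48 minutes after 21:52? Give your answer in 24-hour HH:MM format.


Start time: 21:52
Adding: 1 hours 48 minutes
Minutes: 52 + 48 = 100
Minute overflow: 100 >= 60, so carry 1 hour, minutes = 40
Hours: 21 + 1 + 1 = 23
Result: 23:40

23:40


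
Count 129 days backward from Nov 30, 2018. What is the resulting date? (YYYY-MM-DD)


Start: 2018-11-30
Subtracting 129 days
Days already passed in November: 30
After going back through November: 99 more days to subtract
October 2018: 31 days, 68 remaining
September 2018: 30 days, 38 remaining
August 2018: 31 days, 7 remaining
July 2018 has 31 days, need 7
Result: 2018-07-24

2018-07-24


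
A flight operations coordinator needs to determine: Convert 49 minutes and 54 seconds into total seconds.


Minutes: 49
Seconds: 54
Convert minutes to seconds: 49 x 60 = 2940
Add remaining seconds: 2940 + 54 = 2994

2994


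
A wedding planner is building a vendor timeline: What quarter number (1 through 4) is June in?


Month: June (month 6)
Q1: January-March (months 1-3)
Q2: April-June (months 4-6)
Q3: July-September (months 7-9)
Q4: October-December (months 10-12)
Month 6 falls in Q2

2


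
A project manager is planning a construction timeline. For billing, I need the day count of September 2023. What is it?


Month: September
Year: 2023
September is a 30-day month
Total: 30 days

30


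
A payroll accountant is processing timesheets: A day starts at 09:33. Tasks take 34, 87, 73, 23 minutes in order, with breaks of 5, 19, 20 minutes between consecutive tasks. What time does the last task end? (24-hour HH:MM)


Start: 09:33 = 573 min from midnight
  after task 1 (34 min): 10:07
  after break (5 min): 10:12
  after task 2 (87 min): 11:39
  after break (19 min): 11:58
  after task 3 (73 min): 13:11
  after break (20 min): 13:31
  after task 4 (23 min): 13:54
Total elapsed: 261 minutes
End time: 13:54

13:54


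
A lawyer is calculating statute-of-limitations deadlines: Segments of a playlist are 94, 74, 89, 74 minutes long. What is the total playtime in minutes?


Durations: 94, 74, 89, 74
Running sum: 94
+ 74 = 168
+ 89 = 257
+ 74 = 331
Total duration: 331 minutes
That is 5 hours and 31 minutes

331


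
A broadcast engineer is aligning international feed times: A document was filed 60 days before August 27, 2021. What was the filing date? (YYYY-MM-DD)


Start: 2021-08-27
Subtracting 60 days
Days already passed in August: 27
After going back through August: 33 more days to subtract
July 2021: 31 days, 2 remaining
June 2021 has 30 days, need 2
Result: 2021-06-28

2021-06-28


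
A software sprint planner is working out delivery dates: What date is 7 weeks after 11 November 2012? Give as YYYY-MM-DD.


Start: 2012-11-11
Weeks to add: 7
Convert to days: 7 x 7 = 49 days
Add 49 days to 2012-11-11
Result: 2012-12-30

2012-12-30


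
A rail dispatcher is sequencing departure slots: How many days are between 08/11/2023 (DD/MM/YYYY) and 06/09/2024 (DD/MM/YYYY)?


Start date: 2023-11-08
End date: 2024-09-06
Nov 2023: +23 days
Dec 2023: +31 days
Jan 2024: +31 days
... (8 more months)
Total: 303 days

303


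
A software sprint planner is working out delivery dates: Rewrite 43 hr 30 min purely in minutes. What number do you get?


Hours: 43
Extra minutes: 30
Minutes per hour: 60
Hours to minutes: 43 x 60 = 2580
Total: 2580 + 30 = 2610

2610


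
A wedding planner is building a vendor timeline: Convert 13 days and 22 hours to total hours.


Days: 13
Extra hours: 22
Hours per day: 24
Days to hours: 13 x 24 = 312
Total: 312 + 22 = 334

334


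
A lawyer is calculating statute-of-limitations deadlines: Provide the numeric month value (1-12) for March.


Calendar month order:
2. February
3. March <--
4. April
March is month number 3

3


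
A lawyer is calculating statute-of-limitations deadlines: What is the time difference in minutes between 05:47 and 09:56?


Start time: 05:47 = 347 minutes from midnight
End time: 09:56 = 596 minutes from midnight
Difference: 596 - 347 = 249 minutes
That is 4 hours and 9 minutes

249


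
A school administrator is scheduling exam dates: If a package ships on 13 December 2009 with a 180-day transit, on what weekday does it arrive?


Start: 2009-12-13 (Sunday)
Step 1 - find target date: add 180 days
  2009-12-13 + 180 days = 2010-06-11
Step 2 - day of week:
  180 mod 7 = 5
  Sunday + 5 days -> Friday
Result: Friday (2010-06-11)

Friday


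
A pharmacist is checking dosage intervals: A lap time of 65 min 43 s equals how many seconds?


Minutes: 65
Seconds: 43
Convert minutes to seconds: 65 x 60 = 3900
Add remaining seconds: 3900 + 43 = 3943

3943


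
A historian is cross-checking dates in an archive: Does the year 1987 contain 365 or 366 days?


Year: 1987
Check leap year rules:
Divisible by 4? No
1987 is not a leap year
Days: 365

365


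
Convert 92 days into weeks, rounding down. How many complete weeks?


Total days: 92
Days per week: 7
Division: 92 / 7 = 13 remainder 1
Complete weeks: 13
Remaining days: 1

13


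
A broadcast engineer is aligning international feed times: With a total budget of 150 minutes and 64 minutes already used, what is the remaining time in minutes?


Total budget: 150 minutes
Time used: 64 minutes
Remaining: 150 - 64 = 86 minutes
Percent used: 42.7%
Percent remaining: 57.3%

86


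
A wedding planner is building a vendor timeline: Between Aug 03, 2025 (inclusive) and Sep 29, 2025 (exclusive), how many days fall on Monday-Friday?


Start: 2025-08-03 (Sunday)
End (exclusive): 2025-09-29 (Monday)
Total calendar days: 57
Full weeks: 57 // 7 = 8 -> 40 weekdays
Remaining 1 days starting on Sunday:
  Sun(-) -> 0 weekdays
Total business days: 40 + 0 = 40

40


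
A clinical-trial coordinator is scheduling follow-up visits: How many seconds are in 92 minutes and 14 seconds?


Minutes: 92
Extra seconds: 14
Seconds per minute: 60
Minutes to seconds: 92 x 60 = 5520
Total: 5520 + 14 = 5534

5534


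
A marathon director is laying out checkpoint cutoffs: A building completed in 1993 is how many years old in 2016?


Birth year: 1993
Current year: 2016
Age = current year - birth year
Age = 2016 - 1993 = 23

23


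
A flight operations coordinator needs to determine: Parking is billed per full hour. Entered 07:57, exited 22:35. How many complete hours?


Start: 07:57
End: 22:35
Hour difference: 22 - 7 = 15 hours
Minute difference: 35 - 57 = -22 minutes
Total minutes: 878
Complete hours: 878 / 60 = 14 (remainder 38)

14


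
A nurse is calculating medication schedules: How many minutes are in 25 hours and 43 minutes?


Hours: 25
Minutes: 43
Convert hours to minutes: 25 x 60 = 1500
Add remaining minutes: 1500 + 43 = 1543

1543


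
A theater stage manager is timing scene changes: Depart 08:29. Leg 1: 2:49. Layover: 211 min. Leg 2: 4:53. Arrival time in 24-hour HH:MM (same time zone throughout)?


Depart: 08:29
Leg 1: +169 min -> 11:18
Layover: +211 min -> 14:49
Leg 2: +293 min -> 19:42
Total travel: 673 minutes = 11h 13m
Arrival: 19:42

19:42


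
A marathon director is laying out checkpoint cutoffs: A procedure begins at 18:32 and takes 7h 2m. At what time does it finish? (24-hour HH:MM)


Start time: 18:32
Adding: 7 hours 2 minutes
Minutes: 32 + 2 = 34
Hours: 18 + 7 + 0 = 25
Hour wraparound: 25 mod 24 = 1
Result: 01:34

01:34


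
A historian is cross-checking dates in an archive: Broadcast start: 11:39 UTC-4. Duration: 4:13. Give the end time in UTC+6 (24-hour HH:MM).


Start: 11:39 in UTC-4
Step 1 - add duration:
  minutes: 39 + 13 = 52
  hours: 11 + 4 + 0 = 15
  end in UTC-4: 15:52
Step 2 - convert UTC-4 -> UTC+6:
  offset difference: 6 - (-4) = 10 hours
  15 + (10) = 25 -> mod 24 = 1
Result: 01:52 in UTC+6

01:52


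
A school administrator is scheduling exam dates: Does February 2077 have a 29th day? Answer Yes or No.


Year: 2077
Divisible by 4? 2077 / 4 = 519.25 -> No
Not divisible by 4, so NOT a leap year

No


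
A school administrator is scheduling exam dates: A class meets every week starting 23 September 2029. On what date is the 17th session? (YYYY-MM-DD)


First occurrence: 2029-09-23 (occurrence 1)
Each occurrence is 7 days after the previous.
Occurrence 17 is 16 weeks after the first.
16 weeks = 112 days
2029-09-23 + 112 days = 2030-01-13

2030-01-13


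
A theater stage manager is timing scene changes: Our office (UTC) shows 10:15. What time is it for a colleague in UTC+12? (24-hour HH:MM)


Local time: 10:15 at UTC (offset 0h)
Target zone: UTC+12 (offset 12h)
Difference: 12 - (0) = 12 hours
Calculation: 10 + (12) = 22
Result: 22:15

22:15


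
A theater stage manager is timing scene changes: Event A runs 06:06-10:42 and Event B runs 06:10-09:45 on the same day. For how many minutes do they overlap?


Interval A: [366, 642] minutes from midnight
Interval B: [370, 585] minutes from midnight
Overlap start = max(366, 370) = 370
Overlap end = min(642, 585) = 585
Overlap = 585 - 370 = 215 minutes

215


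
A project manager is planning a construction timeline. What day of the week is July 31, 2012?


Date: 2012-07-31
January 1, 2012 is a Sunday
Day of year: 213
Offset from Jan 1: 212 days
212 mod 7 = 2
Result: Tuesday

Tuesday


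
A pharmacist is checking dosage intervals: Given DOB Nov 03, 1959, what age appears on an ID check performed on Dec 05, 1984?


Birth: 1959-11-03
Reference: 1984-12-05
Year difference: 1984 - 1959 = 25
Has birthday (11-03) occurred by 12-05? Yes
Age in full years: 25

25


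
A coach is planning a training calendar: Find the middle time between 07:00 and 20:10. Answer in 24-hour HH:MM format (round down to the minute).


Start time: 07:00 = 420 minutes from midnight
End time: 20:10 = 1210 minutes from midnight
Sum: 420 + 1210 = 1630
Midpoint: 1630 / 2 = 815 minutes
Convert: 815 / 60 = 13 hours, 35 minutes
Result: 13:35

13:35


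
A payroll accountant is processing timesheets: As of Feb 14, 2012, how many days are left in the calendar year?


Start: February 14, 2012
End: December 31, 2012
Days left in February: 15
March: 31
April: 30
May: 31
June: 30
... plus remaining months
Sum of remaining months: 306
Total: 15 + 306 = 321

321


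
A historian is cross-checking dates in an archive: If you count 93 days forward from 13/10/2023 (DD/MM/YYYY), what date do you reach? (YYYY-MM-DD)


Start: 2023-10-13
Adding 93 days
Days remaining in October: 18
After October: 75 days still to add
November 2023: 30 days, 45 remaining
December 2023: 31 days, 14 remaining
January 2024 has 31 days, need 14
Result: 2024-01-14

2024-01-14


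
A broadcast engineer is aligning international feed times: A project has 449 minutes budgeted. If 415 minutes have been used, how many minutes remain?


Total budget: 449 minutes
Time used: 415 minutes
Remaining: 449 - 415 = 34 minutes
Percent used: 92.4%
Percent remaining: 7.6%

34


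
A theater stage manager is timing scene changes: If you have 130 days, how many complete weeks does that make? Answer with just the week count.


Total days: 130
Days per week: 7
Division: 130 / 7 = 18 remainder 4
Complete weeks: 18
Remaining days: 4

18


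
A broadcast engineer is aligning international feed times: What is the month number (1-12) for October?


Calendar month order:
9. September
10. October <--
11. November
October is month number 10

10


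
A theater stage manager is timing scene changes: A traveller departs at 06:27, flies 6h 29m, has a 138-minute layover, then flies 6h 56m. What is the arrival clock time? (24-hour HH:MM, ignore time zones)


Depart: 06:27
Leg 1: +389 min -> 12:56
Layover: +138 min -> 15:14
Leg 2: +416 min -> 22:10
Total travel: 943 minutes = 15h 43m
Arrival: 22:10

22:10


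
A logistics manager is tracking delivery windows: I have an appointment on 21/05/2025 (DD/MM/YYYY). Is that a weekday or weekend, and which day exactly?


Date: 2025-05-21
January 1, 2025 is a Wednesday
Day of year: 141
Offset from Jan 1: 140 days
140 mod 7 = 0
Result: Wednesday

Wednesday


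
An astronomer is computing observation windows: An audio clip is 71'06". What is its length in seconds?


Minutes: 71
Seconds: 6
Convert minutes to seconds: 71 x 60 = 4260
Add remaining seconds: 4260 + 6 = 4266

4266


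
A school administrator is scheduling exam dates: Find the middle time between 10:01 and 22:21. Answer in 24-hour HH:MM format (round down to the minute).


Start time: 10:01 = 601 minutes from midnight
End time: 22:21 = 1341 minutes from midnight
Sum: 601 + 1341 = 1942
Midpoint: 1942 / 2 = 971 minutes
Convert: 971 / 60 = 16 hours, 11 minutes
Result: 16:11

16:11


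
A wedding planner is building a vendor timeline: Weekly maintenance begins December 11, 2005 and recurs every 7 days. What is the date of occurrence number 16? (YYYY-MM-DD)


First occurrence: 2005-12-11 (occurrence 1)
Each occurrence is 7 days after the previous.
Occurrence 16 is 15 weeks after the first.
15 weeks = 105 days
2005-12-11 + 105 days = 2006-03-26

2006-03-26


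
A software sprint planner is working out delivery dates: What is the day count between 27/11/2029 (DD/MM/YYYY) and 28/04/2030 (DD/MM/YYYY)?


Start date: 2029-11-27
End date: 2030-04-28
Nov 2029: +4 days
Dec 2029: +31 days
Jan 2030: +31 days
... (3 more months)
Total: 152 days

152


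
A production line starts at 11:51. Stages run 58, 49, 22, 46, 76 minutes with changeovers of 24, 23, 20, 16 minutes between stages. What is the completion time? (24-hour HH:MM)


Start: 11:51 = 711 min from midnight
  after task 1 (58 min): 12:49
  after break (24 min): 13:13
  after task 2 (49 min): 14:02
  after break (23 min): 14:25
  after task 3 (22 min): 14:47
  after break (20 min): 15:07
  after task 4 (46 min): 15:53
  after break (16 min): 16:09
  after task 5 (76 min): 17:25
Total elapsed: 334 minutes
End time: 17:25

17:25


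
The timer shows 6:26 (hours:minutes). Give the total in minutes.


Hours: 6
Minutes: 26
Convert hours to minutes: 6 x 60 = 360
Add remaining minutes: 360 + 26 = 386

386


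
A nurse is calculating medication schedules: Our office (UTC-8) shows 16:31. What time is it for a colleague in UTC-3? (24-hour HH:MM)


Local time: 16:31 at UTC-8 (offset -8h)
Target zone: UTC-3 (offset -3h)
Difference: -3 - (-8) = 5 hours
Calculation: 16 + (5) = 21
Result: 21:31

21:31


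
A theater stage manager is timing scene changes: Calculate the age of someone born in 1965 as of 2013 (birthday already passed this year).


Birth year: 1965
Current year: 2013
Age = current year - birth year
Age = 2013 - 1965 = 48

48


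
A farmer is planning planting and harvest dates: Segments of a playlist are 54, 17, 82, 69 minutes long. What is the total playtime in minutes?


Durations: 54, 17, 82, 69
Running sum: 54
+ 17 = 71
+ 82 = 153
+ 69 = 222
Total duration: 222 minutes
That is 3 hours and 42 minutes

222


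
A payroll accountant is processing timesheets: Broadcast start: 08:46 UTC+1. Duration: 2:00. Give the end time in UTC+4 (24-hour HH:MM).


Start: 08:46 in UTC+1
Step 1 - add duration:
  minutes: 46 + 0 = 46
  hours: 8 + 2 + 0 = 10
  end in UTC+1: 10:46
Step 2 - convert UTC+1 -> UTC+4:
  offset difference: 4 - (1) = 3 hours
  10 + (3) = 13 -> mod 24 = 13
Result: 13:46 in UTC+4

13:46


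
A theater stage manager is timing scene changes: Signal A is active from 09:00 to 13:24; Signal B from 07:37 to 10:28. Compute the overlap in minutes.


Interval A: [540, 804] minutes from midnight
Interval B: [457, 628] minutes from midnight
Overlap start = max(540, 457) = 540
Overlap end = min(804, 628) = 628
Overlap = 628 - 540 = 88 minutes

88


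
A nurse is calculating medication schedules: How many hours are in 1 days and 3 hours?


Days: 1
Extra hours: 3
Hours per day: 24
Days to hours: 1 x 24 = 24
Total: 24 + 3 = 27

27


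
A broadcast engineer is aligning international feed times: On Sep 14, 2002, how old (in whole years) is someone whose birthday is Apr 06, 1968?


Birth: 1968-04-06
Reference: 2002-09-14
Year difference: 2002 - 1968 = 34
Has birthday (04-06) occurred by 09-14? Yes
Age in full years: 34

34


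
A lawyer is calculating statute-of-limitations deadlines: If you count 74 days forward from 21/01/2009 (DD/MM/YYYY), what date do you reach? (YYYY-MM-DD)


Start: 2009-01-21
Adding 74 days
Days remaining in January: 10
After January: 64 days still to add
February 2009: 28 days, 36 remaining
March 2009: 31 days, 5 remaining
April 2009 has 30 days, need 5
Result: 2009-04-05

2009-04-05


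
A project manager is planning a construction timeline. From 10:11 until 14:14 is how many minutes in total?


Start time: 10:11 = 611 minutes from midnight
End time: 14:14 = 854 minutes from midnight
Difference: 854 - 611 = 243 minutes
That is 4 hours and 3 minutes

243


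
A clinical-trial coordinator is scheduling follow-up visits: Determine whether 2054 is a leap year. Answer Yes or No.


Year: 2054
Divisible by 4? 2054 / 4 = 513.5 -> No
Not divisible by 4, so NOT a leap year

No


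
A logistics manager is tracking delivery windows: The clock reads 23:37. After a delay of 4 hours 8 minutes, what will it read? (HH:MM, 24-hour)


Start time: 23:37
Adding: 4 hours 8 minutes
Minutes: 37 + 8 = 45
Hours: 23 + 4 + 0 = 27
Hour wraparound: 27 mod 24 = 3
Result: 03:45

03:45


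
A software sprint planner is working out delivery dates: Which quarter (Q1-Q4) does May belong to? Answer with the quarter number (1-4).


Month: May (month 5)
Q1: January-March (months 1-3)
Q2: April-June (months 4-6)
Q3: July-September (months 7-9)
Q4: October-December (months 10-12)
Month 5 falls in Q2

2


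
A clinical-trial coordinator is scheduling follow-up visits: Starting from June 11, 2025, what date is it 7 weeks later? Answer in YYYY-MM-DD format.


Start: 2025-06-11
Weeks to add: 7
Convert to days: 7 x 7 = 49 days
Add 49 days to 2025-06-11
Result: 2025-07-30

2025-07-30


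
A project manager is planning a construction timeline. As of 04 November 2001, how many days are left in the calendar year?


Start: November 04, 2001
End: December 31, 2001
Days left in November: 26
December: 31
Sum of remaining months: 31
Total: 26 + 31 = 57

57


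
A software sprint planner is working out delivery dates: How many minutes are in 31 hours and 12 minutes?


Hours: 31
Extra minutes: 12
Minutes per hour: 60
Hours to minutes: 31 x 60 = 1860
Total: 1860 + 12 = 1872

1872


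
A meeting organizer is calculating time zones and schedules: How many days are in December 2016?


Month: December
Year: 2016
December is a 31-day month
Total: 31 days

31


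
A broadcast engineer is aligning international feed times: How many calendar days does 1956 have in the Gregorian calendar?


Year: 1956
Check leap year rules:
Divisible by 4? Yes
Divisible by 100? No
1956 is a leap year
Days: 366

366


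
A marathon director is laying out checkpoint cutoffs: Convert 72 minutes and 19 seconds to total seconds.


Minutes: 72
Extra seconds: 19
Seconds per minute: 60
Minutes to seconds: 72 x 60 = 4320
Total: 4320 + 19 = 4339

4339


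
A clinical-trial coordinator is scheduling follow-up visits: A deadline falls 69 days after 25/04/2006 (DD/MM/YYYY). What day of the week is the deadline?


Start: 2006-04-25 (Tuesday)
Step 1 - find target date: add 69 days
  2006-04-25 + 69 days = 2006-07-03
Step 2 - day of week:
  69 mod 7 = 6
  Tuesday + 6 days -> Monday
Result: Monday (2006-07-03)

Monday


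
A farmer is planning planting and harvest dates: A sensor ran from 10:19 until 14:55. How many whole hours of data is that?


Start: 10:19
End: 14:55
Hour difference: 14 - 10 = 4 hours
Minute difference: 55 - 19 = 36 minutes
Total minutes: 276
Complete hours: 276 / 60 = 4 (remainder 36)

4


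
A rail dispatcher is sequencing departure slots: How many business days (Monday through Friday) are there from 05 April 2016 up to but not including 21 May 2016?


Start: 2016-04-05 (Tuesday)
End (exclusive): 2016-05-21 (Saturday)
Total calendar days: 46
Full weeks: 46 // 7 = 6 -> 30 weekdays
Remaining 4 days starting on Tuesday:
  Tue(w), Wed(w), Thu(w), Fri(w) -> 4 weekdays
Total business days: 30 + 4 = 34

34


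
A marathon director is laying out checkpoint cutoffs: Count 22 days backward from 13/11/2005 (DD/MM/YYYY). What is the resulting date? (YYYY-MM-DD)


Start: 2005-11-13
Subtracting 22 days
Days already passed in November: 13
After going back through November: 9 more days to subtract
October 2005 has 31 days, need 9
Result: 2005-10-22

2005-10-22


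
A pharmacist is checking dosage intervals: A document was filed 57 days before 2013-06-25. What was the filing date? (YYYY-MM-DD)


Start: 2013-06-25
Subtracting 57 days
Days already passed in June: 25
After going back through June: 32 more days to subtract
May 2013: 31 days, 1 remaining
April 2013 has 30 days, need 1
Result: 2013-04-29

2013-04-29


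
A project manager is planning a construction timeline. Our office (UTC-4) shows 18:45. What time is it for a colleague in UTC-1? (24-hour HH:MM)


Local time: 18:45 at UTC-4 (offset -4h)
Target zone: UTC-1 (offset -1h)
Difference: -1 - (-4) = 3 hours
Calculation: 18 + (3) = 21
Result: 21:45

21:45


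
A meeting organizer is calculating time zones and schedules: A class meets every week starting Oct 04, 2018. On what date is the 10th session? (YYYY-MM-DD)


First occurrence: 2018-10-04 (occurrence 1)
Each occurrence is 7 days after the previous.
Occurrence 10 is 9 weeks after the first.
9 weeks = 63 days
2018-10-04 + 63 days = 2018-12-06

2018-12-06


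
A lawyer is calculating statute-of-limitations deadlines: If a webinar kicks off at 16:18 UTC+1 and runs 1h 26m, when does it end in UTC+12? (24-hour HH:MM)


Start: 16:18 in UTC+1
Step 1 - add duration:
  minutes: 18 + 26 = 44
  hours: 16 + 1 + 0 = 17
  end in UTC+1: 17:44
Step 2 - convert UTC+1 -> UTC+12:
  offset difference: 12 - (1) = 11 hours
  17 + (11) = 28 -> mod 24 = 4
Result: 04:44 in UTC+12

04:44


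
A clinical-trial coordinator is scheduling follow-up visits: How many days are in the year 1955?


Year: 1955
Check leap year rules:
Divisible by 4? No
1955 is not a leap year
Days: 365

365


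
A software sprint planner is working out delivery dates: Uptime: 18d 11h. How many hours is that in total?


Days: 18
Extra hours: 11
Hours per day: 24
Days to hours: 18 x 24 = 432
Total: 432 + 11 = 443

443


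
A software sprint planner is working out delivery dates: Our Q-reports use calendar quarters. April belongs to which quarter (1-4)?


Month: April (month 4)
Q1: January-March (months 1-3)
Q2: April-June (months 4-6)
Q3: July-September (months 7-9)
Q4: October-December (months 10-12)
Month 4 falls in Q2

2


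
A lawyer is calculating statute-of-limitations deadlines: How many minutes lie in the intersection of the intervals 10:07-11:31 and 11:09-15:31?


Interval A: [607, 691] minutes from midnight
Interval B: [669, 931] minutes from midnight
Overlap start = max(607, 669) = 669
Overlap end = min(691, 931) = 691
Overlap = 691 - 669 = 22 minutes

22


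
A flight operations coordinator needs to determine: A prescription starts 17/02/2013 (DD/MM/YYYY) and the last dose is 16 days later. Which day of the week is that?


Start: 2013-02-17 (Sunday)
Step 1 - find target date: add 16 days
  2013-02-17 + 16 days = 2013-03-05
Step 2 - day of week:
  16 mod 7 = 2
  Sunday + 2 days -> Tuesday
Result: Tuesday (2013-03-05)

Tuesday


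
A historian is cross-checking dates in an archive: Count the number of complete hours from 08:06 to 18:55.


Start: 08:06
End: 18:55
Hour difference: 18 - 8 = 10 hours
Minute difference: 55 - 6 = 49 minutes
Total minutes: 649
Complete hours: 649 / 60 = 10 (remainder 49)

10


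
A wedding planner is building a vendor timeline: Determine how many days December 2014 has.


Month: December
Year: 2014
December is a 31-day month
Total: 31 days

31


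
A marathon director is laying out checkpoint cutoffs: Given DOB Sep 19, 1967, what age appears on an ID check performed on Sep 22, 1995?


Birth: 1967-09-19
Reference: 1995-09-22
Year difference: 1995 - 1967 = 28
Has birthday (09-19) occurred by 09-22? Yes
Age in full years: 28

28


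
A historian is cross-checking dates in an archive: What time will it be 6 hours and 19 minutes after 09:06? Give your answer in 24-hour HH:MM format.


Start time: 09:06
Adding: 6 hours 19 minutes
Minutes: 6 + 19 = 25
Hours: 9 + 6 + 0 = 15
Result: 15:25

15:25


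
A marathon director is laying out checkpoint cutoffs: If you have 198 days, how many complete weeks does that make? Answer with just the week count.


Total days: 198
Days per week: 7
Division: 198 / 7 = 28 remainder 2
Complete weeks: 28
Remaining days: 2

28


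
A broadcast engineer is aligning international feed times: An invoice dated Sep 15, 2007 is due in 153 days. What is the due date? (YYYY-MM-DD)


Start: 2007-09-15
Adding 153 days
Days remaining in September: 15
After September: 138 days still to add
October 2007: 31 days, 107 remaining
November 2007: 30 days, 77 remaining
December 2007: 31 days, 46 remaining
January 2008: 31 days, 15 remaining
Result: 2008-02-15

2008-02-15


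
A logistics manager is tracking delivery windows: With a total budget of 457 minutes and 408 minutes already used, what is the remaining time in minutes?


Total budget: 457 minutes
Time used: 408 minutes
Remaining: 457 - 408 = 49 minutes
Percent used: 89.3%
Percent remaining: 10.7%

49


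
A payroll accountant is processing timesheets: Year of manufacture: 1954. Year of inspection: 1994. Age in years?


Birth year: 1954
Current year: 1994
Age = current year - birth year
Age = 1994 - 1954 = 40

40


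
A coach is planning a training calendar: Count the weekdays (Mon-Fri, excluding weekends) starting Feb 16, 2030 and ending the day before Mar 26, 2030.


Start: 2030-02-16 (Saturday)
End (exclusive): 2030-03-26 (Tuesday)
Total calendar days: 38
Full weeks: 38 // 7 = 5 -> 25 weekdays
Remaining 3 days starting on Saturday:
  Sat(-), Sun(-), Mon(w) -> 1 weekdays
Total business days: 25 + 1 = 26

26


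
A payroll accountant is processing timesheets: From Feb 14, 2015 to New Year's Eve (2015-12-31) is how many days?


Start: February 14, 2015
End: December 31, 2015
Days left in February: 14
March: 31
April: 30
May: 31
June: 30
... plus remaining months
Sum of remaining months: 306
Total: 14 + 306 = 320

320


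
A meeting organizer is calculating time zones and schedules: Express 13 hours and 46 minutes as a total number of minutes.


Hours: 13
Extra minutes: 46
Minutes per hour: 60
Hours to minutes: 13 x 60 = 780
Total: 780 + 46 = 826

826


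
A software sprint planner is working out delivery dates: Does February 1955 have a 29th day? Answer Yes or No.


Year: 1955
Divisible by 4? 1955 / 4 = 488.75 -> No
Not divisible by 4, so NOT a leap year

No


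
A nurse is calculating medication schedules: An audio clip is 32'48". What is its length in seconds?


Minutes: 32
Seconds: 48
Convert minutes to seconds: 32 x 60 = 1920
Add remaining seconds: 1920 + 48 = 1968

1968


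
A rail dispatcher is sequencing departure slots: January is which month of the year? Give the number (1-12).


Calendar month order:
1. January <--
2. February
January is month number 1

1


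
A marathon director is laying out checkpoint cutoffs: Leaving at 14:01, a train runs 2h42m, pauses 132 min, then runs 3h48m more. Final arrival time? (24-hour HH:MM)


Depart: 14:01
Leg 1: +162 min -> 16:43
Layover: +132 min -> 18:55
Leg 2: +228 min -> 22:43
Total travel: 522 minutes = 8h 42m
Arrival: 22:43

22:43


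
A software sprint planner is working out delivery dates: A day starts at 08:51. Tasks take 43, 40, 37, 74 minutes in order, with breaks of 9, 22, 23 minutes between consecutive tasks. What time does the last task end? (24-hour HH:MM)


Start: 08:51 = 531 min from midnight
  after task 1 (43 min): 09:34
  after break (9 min): 09:43
  after task 2 (40 min): 10:23
  after break (22 min): 10:45
  after task 3 (37 min): 11:22
  after break (23 min): 11:45
  after task 4 (74 min): 12:59
Total elapsed: 248 minutes
End time: 12:59

12:59
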